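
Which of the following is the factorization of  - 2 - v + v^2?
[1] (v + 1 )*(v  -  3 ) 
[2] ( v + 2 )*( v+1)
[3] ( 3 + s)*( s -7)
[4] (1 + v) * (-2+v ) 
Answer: 4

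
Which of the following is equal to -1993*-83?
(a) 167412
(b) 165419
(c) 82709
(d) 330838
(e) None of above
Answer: b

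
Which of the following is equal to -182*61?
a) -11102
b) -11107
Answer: a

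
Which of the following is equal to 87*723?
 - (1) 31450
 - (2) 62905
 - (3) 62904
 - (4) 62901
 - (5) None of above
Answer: 4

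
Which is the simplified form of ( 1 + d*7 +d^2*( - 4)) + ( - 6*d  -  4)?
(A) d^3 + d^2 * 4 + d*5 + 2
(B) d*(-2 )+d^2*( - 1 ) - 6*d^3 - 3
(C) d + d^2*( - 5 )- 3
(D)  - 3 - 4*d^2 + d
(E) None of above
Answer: D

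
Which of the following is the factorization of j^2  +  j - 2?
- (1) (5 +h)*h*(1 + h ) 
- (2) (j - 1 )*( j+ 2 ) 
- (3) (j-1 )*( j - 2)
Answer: 2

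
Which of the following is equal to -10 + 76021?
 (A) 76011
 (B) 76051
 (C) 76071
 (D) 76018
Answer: A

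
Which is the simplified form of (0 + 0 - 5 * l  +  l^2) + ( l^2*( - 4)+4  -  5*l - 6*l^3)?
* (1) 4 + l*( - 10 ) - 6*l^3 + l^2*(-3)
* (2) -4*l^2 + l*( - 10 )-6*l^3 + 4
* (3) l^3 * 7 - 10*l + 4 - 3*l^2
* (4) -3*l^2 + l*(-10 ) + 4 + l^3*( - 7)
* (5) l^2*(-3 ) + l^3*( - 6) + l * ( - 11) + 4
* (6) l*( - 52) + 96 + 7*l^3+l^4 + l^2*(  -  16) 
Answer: 1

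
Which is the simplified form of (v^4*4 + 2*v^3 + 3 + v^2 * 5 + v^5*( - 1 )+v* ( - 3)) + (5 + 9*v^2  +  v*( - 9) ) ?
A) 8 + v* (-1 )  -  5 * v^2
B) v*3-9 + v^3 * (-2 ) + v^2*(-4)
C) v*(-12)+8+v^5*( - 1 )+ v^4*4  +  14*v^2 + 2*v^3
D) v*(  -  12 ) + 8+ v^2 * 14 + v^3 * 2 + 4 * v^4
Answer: C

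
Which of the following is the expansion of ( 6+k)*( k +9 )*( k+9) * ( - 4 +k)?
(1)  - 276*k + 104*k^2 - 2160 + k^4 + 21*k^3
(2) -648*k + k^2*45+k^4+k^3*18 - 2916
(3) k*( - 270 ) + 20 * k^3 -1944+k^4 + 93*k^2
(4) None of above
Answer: 3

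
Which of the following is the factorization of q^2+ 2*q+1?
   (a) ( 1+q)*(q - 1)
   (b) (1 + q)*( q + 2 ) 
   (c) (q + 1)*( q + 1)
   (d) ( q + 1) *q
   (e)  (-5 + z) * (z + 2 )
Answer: c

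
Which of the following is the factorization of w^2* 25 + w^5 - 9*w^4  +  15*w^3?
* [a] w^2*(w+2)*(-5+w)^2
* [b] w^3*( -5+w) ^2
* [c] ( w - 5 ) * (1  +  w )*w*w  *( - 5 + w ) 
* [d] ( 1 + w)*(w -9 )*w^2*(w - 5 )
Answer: c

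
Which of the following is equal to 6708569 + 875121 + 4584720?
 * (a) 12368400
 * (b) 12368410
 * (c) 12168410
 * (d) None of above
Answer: c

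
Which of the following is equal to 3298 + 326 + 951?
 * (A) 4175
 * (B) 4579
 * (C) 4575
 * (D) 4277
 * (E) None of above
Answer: C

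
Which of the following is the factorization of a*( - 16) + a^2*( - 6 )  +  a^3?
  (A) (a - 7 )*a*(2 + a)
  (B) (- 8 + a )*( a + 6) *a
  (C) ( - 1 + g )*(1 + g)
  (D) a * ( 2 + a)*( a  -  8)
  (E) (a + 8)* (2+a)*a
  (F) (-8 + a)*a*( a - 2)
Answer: D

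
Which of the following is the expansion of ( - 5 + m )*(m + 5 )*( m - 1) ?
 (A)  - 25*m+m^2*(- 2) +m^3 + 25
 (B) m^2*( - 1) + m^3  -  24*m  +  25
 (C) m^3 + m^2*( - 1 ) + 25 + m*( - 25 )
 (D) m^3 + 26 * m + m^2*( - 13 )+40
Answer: C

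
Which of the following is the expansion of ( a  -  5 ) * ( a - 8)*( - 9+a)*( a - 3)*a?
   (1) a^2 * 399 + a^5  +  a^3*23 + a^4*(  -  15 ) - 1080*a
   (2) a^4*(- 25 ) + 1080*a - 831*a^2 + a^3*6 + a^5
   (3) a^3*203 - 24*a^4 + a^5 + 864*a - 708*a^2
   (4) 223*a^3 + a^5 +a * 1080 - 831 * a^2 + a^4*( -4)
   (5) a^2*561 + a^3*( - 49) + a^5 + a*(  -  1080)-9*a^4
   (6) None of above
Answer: 6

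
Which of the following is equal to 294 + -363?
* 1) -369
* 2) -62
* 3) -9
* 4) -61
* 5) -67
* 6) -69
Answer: 6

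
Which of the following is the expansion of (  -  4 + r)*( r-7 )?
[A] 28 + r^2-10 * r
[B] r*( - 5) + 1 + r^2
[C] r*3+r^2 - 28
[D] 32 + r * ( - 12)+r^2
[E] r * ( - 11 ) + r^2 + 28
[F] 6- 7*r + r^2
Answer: E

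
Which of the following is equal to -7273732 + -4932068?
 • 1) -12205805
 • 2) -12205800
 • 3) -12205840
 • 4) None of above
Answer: 2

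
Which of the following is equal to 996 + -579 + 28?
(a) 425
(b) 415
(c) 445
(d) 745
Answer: c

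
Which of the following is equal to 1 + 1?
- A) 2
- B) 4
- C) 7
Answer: A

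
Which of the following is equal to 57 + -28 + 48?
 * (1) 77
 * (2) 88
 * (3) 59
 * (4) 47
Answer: 1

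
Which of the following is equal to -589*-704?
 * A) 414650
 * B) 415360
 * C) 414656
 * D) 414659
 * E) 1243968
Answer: C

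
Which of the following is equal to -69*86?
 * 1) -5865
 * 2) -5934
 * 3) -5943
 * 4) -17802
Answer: 2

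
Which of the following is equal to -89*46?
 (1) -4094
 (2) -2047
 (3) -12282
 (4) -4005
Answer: 1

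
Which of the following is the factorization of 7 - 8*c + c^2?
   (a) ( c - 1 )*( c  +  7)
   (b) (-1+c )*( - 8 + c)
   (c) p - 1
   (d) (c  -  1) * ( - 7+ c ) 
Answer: d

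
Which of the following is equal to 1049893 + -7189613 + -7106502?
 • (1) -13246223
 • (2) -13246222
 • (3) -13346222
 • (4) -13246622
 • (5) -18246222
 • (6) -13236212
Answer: 2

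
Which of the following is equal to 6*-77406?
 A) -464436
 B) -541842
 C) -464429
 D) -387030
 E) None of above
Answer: A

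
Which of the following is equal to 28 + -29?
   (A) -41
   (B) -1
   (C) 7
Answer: B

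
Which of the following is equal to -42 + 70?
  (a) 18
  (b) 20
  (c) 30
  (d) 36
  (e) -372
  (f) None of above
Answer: f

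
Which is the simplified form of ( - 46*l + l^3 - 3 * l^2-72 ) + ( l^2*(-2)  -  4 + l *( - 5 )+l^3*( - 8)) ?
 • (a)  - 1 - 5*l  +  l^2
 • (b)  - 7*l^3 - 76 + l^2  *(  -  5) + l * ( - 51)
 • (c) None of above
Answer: b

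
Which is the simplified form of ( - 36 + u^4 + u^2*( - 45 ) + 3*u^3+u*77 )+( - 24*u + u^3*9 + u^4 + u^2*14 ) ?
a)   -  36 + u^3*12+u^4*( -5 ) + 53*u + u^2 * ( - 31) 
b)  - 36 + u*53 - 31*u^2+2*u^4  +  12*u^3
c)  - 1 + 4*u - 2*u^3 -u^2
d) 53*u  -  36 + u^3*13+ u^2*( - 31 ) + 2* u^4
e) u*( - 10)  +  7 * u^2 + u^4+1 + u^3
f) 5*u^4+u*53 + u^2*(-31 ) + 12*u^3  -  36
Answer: b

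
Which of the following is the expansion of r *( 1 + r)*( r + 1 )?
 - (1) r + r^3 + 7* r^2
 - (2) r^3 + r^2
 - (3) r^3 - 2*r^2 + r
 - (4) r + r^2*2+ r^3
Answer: 4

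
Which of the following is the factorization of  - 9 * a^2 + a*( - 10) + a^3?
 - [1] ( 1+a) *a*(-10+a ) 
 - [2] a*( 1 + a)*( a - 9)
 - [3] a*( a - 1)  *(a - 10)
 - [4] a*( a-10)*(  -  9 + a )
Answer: 1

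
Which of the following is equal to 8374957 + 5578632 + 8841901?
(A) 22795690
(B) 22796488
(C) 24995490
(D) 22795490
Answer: D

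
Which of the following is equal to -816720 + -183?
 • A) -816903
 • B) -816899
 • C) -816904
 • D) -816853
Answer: A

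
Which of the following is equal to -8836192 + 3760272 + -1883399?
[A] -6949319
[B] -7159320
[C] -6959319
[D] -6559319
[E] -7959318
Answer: C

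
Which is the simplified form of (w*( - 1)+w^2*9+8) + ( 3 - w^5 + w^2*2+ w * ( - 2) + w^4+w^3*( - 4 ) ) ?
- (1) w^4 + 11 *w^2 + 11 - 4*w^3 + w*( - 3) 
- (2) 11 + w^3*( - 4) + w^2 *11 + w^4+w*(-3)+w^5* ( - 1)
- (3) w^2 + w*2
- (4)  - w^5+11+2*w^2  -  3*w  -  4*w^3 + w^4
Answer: 2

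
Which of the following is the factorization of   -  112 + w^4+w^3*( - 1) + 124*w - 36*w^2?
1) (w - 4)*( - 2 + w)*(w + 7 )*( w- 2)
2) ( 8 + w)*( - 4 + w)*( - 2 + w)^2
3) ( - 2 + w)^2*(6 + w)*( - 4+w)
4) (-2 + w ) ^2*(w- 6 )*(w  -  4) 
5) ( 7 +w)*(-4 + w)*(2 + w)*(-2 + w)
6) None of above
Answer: 1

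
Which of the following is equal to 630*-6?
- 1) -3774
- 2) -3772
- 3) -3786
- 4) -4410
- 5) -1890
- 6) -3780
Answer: 6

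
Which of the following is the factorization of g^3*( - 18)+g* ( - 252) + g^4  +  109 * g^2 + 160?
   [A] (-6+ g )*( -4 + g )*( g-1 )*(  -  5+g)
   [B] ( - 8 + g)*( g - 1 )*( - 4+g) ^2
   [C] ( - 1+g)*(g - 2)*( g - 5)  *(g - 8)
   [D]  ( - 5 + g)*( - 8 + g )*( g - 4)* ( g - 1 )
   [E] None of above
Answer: D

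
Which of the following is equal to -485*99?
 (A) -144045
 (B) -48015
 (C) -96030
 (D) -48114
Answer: B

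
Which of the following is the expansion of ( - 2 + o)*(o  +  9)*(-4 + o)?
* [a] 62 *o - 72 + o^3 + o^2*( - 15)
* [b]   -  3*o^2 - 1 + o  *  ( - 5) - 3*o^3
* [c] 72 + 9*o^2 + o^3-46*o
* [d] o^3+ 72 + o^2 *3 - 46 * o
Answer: d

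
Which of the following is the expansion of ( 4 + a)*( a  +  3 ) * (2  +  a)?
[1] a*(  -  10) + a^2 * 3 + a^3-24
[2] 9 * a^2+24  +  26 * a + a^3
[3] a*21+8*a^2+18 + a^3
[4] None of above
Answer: 2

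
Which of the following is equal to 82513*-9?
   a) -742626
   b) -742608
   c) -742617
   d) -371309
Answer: c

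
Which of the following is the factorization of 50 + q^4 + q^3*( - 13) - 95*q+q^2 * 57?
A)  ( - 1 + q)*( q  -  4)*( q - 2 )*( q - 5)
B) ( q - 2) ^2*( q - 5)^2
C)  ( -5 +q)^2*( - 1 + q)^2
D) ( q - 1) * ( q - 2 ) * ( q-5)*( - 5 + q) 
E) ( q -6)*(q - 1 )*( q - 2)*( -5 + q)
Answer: D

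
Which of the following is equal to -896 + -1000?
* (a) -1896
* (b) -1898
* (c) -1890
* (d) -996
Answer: a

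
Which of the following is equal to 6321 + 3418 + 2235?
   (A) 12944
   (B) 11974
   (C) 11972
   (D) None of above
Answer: B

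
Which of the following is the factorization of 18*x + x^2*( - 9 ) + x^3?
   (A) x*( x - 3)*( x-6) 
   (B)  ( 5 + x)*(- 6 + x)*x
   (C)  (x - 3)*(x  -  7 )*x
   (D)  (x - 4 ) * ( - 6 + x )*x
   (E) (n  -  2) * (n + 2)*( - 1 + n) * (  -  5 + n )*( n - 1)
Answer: A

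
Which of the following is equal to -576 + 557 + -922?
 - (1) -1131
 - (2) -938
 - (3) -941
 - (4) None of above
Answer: 3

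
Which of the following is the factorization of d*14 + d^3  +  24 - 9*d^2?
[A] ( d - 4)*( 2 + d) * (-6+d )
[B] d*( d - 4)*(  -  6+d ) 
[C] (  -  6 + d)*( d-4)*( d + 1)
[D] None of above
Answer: C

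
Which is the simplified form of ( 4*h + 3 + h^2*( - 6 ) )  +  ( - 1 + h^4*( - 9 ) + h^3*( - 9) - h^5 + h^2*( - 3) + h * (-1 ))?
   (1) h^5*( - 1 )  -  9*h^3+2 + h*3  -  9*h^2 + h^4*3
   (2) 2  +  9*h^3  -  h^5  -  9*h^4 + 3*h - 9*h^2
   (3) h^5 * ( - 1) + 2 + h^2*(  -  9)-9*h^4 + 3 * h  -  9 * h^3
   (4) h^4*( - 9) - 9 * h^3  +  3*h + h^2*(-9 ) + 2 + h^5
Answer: 3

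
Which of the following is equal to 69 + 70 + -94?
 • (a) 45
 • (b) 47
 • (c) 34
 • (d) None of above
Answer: a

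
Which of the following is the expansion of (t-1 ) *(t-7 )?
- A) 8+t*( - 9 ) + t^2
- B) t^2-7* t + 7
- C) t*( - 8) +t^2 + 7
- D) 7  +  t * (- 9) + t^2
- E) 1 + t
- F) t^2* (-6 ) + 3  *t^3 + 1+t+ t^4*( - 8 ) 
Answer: C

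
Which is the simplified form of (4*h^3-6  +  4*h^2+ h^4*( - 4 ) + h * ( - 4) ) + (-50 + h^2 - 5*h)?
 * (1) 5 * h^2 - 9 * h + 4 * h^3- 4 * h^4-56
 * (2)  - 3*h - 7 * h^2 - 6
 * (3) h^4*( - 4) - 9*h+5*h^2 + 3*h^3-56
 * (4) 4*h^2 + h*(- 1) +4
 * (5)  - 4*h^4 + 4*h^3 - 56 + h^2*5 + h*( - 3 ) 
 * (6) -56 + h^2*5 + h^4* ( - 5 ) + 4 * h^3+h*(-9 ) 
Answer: 1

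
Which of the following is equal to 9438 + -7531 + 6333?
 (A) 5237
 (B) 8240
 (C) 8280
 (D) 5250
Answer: B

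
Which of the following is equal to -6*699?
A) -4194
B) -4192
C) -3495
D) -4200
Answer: A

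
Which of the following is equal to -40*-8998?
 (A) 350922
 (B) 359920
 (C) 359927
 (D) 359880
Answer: B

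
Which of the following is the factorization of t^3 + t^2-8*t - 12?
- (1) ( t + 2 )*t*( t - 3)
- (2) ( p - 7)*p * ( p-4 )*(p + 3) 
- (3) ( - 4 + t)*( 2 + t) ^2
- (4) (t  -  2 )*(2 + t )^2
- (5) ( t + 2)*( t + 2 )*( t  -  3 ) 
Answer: 5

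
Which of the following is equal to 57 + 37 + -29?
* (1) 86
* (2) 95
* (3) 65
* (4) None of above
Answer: 3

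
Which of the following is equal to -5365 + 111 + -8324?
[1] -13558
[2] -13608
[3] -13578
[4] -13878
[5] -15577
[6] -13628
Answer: 3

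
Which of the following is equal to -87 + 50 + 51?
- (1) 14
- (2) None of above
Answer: 1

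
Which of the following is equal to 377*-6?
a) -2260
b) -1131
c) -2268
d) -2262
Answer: d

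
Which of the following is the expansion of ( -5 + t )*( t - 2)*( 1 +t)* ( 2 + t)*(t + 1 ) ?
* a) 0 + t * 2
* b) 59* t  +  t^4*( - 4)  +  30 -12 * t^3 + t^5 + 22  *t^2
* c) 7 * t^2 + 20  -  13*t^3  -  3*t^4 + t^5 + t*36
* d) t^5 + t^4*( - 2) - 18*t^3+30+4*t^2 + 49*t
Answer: c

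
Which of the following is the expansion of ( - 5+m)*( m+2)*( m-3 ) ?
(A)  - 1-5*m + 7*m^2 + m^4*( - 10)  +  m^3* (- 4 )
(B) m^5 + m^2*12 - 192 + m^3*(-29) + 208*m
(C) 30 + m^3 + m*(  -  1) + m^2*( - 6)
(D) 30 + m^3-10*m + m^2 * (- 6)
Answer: C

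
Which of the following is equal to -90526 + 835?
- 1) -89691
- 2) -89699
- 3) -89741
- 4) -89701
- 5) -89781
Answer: 1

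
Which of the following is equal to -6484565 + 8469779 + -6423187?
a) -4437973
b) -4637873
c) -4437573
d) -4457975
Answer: a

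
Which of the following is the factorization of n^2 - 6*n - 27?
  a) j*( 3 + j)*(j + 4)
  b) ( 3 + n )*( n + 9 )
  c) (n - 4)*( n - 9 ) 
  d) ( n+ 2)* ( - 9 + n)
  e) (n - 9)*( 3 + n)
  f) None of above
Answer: e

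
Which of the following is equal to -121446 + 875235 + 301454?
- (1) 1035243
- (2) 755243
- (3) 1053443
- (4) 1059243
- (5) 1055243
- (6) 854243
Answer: 5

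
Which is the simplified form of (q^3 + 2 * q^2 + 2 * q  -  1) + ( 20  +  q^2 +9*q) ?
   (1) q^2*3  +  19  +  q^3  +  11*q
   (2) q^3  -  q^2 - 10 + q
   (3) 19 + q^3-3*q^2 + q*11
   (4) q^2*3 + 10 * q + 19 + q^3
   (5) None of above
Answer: 1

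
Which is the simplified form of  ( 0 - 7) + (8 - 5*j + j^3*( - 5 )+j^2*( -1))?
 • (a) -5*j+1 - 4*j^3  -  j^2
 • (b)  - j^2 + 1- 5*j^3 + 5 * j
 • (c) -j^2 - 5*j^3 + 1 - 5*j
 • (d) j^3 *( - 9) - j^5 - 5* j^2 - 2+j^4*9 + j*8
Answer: c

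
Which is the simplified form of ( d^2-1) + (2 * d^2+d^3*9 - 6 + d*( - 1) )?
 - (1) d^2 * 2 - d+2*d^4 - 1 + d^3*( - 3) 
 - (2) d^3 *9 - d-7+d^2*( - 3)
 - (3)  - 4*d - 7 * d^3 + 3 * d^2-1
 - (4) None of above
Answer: 4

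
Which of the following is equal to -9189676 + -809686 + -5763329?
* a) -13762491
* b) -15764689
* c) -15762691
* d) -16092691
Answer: c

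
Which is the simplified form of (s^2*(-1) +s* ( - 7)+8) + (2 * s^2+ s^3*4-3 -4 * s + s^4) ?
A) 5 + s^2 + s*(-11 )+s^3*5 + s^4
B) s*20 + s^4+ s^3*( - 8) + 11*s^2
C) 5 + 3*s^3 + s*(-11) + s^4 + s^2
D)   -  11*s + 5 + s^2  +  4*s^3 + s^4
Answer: D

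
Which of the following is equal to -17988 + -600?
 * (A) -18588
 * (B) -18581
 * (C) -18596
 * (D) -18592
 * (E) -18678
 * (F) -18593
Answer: A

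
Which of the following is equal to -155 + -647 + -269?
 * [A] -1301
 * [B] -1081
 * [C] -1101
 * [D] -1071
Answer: D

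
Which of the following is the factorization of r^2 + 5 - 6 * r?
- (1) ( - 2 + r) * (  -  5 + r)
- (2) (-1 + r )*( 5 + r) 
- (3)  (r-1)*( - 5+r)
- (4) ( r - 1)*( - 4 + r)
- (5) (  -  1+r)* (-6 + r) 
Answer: 3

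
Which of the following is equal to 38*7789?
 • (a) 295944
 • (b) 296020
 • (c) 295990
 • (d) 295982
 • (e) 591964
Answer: d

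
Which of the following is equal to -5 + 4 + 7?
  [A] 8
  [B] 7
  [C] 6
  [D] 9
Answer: C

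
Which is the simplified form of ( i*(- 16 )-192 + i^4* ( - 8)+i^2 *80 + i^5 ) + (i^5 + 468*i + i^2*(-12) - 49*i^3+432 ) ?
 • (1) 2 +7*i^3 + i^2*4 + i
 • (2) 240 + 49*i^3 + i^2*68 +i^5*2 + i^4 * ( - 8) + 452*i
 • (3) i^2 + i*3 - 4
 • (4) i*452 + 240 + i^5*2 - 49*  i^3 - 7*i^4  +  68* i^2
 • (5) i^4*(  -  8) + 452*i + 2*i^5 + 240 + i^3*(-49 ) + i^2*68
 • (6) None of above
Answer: 5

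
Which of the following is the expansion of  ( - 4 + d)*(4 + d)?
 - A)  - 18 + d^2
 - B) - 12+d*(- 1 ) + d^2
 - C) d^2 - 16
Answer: C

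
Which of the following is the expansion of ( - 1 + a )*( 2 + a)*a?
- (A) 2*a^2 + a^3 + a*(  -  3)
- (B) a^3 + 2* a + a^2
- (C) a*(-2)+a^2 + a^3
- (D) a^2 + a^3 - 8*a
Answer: C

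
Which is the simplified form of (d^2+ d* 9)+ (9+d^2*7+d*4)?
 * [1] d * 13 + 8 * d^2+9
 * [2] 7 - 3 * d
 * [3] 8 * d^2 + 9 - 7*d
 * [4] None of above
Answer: 1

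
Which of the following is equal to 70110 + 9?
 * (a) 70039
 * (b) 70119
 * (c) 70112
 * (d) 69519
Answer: b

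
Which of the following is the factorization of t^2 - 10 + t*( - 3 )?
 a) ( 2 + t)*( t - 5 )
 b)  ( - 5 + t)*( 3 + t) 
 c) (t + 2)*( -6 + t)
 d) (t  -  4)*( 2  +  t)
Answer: a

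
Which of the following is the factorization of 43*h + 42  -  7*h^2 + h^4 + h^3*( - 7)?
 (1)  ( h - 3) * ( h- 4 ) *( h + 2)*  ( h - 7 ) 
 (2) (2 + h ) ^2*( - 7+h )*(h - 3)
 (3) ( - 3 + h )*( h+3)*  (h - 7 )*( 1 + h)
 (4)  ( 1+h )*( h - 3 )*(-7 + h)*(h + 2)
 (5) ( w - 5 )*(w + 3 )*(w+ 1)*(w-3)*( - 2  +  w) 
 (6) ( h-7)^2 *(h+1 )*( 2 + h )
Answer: 4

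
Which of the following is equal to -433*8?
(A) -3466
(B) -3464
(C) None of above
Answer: B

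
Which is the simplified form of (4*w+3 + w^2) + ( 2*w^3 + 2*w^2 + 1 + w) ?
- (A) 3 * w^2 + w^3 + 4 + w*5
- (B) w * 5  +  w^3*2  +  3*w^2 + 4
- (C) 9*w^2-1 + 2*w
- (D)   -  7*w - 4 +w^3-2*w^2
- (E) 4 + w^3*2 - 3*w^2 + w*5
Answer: B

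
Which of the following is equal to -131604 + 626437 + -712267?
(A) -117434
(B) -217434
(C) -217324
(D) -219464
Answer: B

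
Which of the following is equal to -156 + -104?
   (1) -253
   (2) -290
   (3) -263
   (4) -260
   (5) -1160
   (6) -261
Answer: 4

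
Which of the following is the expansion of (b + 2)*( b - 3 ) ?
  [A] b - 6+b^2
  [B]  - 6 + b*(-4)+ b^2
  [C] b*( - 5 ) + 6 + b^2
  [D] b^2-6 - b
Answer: D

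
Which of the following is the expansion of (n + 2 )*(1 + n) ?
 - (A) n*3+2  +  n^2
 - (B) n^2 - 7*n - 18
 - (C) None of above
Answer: A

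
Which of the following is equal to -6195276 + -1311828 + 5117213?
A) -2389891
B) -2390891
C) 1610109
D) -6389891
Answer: A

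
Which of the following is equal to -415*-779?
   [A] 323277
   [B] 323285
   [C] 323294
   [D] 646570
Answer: B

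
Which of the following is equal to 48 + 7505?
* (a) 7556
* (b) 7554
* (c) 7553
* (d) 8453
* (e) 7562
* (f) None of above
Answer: c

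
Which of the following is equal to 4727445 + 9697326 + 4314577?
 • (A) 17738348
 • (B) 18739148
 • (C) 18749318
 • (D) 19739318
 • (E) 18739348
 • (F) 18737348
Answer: E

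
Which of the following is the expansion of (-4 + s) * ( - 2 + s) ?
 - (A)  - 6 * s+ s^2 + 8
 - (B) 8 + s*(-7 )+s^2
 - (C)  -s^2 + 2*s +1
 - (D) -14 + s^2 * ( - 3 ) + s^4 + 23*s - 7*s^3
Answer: A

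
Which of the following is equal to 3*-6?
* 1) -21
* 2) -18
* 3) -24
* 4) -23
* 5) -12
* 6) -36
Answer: 2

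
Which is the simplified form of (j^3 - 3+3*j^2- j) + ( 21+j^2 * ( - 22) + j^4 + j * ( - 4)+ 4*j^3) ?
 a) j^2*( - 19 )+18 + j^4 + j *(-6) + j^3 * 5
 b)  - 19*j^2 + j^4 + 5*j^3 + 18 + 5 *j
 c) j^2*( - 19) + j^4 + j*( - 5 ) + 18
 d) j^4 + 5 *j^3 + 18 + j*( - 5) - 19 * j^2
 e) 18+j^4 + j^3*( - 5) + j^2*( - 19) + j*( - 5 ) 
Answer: d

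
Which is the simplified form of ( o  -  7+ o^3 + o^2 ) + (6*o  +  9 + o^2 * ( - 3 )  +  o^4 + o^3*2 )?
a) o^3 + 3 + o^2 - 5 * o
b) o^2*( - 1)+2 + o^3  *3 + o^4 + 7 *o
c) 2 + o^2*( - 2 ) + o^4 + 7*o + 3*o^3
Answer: c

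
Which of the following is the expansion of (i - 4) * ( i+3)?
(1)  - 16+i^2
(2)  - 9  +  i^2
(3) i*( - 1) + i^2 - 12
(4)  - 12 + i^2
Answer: 3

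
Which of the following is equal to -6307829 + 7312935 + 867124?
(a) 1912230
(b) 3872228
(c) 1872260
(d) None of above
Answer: d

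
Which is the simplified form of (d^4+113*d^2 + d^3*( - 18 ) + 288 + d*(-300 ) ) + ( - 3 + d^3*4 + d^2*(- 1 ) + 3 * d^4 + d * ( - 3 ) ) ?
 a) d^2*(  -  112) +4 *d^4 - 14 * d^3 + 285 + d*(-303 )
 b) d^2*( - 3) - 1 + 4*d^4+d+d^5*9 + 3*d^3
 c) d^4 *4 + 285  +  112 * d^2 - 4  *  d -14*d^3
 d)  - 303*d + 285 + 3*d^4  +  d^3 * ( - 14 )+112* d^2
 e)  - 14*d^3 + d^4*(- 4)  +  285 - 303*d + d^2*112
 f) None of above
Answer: f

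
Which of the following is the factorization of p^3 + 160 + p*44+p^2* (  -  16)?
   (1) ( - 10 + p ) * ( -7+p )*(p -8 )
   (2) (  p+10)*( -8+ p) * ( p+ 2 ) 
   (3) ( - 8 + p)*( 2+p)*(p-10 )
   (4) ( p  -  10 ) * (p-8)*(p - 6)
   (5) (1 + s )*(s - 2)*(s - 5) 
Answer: 3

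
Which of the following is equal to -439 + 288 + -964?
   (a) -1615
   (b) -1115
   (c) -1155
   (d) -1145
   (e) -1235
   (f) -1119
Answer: b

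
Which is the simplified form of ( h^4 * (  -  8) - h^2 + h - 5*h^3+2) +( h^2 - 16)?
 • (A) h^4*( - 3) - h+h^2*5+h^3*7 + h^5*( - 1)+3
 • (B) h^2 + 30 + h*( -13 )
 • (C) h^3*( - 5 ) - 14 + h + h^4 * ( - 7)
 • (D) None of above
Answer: D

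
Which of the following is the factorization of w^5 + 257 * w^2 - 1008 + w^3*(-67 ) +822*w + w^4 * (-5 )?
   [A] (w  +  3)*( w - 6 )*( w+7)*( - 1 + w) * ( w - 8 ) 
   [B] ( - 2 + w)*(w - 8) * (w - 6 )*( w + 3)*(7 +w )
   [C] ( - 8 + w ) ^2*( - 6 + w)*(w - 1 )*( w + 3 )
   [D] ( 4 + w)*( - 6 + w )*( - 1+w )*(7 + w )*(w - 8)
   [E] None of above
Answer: A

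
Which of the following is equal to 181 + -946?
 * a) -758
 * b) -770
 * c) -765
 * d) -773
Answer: c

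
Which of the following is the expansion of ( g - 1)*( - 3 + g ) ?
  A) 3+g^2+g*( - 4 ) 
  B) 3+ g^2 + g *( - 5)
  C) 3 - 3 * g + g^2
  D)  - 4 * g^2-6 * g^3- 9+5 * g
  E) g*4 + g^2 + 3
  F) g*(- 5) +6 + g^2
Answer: A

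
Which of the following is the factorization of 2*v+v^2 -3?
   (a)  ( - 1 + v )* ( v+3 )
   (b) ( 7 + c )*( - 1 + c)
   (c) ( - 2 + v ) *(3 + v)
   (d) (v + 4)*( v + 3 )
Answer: a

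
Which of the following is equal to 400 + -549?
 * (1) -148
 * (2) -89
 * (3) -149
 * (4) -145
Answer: 3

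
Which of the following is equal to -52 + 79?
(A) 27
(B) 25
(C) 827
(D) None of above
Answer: A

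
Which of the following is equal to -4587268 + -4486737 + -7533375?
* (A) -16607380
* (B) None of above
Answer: A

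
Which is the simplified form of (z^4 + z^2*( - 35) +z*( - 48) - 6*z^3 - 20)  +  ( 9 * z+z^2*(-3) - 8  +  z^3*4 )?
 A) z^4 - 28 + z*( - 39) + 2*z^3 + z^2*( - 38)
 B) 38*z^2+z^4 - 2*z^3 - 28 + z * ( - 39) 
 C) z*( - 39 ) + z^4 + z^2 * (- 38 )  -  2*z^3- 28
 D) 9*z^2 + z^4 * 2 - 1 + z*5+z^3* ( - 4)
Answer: C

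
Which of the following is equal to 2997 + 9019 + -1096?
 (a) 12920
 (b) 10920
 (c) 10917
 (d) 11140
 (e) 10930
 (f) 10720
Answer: b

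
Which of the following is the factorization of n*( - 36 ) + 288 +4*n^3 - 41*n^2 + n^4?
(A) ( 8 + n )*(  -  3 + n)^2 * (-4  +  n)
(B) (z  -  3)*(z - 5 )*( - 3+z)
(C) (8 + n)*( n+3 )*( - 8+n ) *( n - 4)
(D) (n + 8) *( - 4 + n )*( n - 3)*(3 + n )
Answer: D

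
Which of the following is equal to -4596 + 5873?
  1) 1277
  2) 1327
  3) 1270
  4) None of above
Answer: 1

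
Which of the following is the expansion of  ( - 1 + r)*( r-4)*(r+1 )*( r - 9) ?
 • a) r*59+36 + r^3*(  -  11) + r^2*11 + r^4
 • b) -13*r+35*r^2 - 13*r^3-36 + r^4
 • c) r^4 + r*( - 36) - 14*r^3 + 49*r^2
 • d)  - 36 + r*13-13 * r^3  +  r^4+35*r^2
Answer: d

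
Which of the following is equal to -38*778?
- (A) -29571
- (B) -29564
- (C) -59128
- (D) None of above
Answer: B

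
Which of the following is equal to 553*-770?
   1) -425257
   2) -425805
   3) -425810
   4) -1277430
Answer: 3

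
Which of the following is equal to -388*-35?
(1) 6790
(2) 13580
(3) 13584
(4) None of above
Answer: 2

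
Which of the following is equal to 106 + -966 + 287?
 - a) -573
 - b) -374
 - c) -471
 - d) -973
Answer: a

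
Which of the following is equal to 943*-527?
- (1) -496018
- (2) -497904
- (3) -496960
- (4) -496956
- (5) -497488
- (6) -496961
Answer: 6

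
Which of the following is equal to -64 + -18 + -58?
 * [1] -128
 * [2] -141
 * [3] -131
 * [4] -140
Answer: 4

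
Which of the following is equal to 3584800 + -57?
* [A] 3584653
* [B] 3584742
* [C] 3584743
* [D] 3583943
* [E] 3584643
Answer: C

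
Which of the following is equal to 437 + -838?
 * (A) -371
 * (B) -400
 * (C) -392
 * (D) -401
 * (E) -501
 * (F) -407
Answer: D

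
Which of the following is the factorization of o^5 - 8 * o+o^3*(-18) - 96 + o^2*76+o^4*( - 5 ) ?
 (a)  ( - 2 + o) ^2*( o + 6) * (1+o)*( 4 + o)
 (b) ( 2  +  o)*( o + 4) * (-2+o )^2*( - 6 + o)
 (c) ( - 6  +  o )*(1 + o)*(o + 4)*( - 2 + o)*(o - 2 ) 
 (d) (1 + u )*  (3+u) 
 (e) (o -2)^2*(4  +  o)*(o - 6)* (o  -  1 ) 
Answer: c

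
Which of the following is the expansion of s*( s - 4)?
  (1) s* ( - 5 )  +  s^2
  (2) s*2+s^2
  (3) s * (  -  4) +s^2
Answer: 3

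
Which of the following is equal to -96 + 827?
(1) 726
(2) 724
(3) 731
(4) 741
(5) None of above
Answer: 3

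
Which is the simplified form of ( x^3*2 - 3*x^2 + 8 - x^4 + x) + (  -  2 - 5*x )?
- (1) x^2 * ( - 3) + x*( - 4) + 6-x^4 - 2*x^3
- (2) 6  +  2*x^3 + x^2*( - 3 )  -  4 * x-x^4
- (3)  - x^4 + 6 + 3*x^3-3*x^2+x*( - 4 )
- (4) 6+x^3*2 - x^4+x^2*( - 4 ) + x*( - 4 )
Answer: 2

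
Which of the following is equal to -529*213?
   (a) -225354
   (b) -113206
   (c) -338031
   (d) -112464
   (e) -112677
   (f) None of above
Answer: e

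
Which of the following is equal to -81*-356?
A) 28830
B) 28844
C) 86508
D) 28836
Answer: D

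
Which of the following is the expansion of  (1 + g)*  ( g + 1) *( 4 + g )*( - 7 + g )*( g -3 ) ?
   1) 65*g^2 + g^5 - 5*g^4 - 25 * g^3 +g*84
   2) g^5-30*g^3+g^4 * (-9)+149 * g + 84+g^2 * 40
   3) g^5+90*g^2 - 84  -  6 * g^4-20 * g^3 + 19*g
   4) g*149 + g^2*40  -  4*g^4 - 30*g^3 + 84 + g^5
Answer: 4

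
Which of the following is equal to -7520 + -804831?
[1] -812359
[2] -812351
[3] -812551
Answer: 2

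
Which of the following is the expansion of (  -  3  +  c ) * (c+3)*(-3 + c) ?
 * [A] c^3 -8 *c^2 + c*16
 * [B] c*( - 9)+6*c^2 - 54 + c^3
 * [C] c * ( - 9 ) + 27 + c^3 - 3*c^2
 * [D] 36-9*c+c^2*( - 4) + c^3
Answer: C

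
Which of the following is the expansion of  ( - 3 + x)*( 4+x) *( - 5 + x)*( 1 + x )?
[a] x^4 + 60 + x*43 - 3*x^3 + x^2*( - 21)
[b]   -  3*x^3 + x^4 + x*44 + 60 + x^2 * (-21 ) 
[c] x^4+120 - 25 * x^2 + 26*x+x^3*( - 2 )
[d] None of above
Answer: a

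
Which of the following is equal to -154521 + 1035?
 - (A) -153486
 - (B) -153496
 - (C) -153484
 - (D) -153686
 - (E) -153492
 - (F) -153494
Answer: A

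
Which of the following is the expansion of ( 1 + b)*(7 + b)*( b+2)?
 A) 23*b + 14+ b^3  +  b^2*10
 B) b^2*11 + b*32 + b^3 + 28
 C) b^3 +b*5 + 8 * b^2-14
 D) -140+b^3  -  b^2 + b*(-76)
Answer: A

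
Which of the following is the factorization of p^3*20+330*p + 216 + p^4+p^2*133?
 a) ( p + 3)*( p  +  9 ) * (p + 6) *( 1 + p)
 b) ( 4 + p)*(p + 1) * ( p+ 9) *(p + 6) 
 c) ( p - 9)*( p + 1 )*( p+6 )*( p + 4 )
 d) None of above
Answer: b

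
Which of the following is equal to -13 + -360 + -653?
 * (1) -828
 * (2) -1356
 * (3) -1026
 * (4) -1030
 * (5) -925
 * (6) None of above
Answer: 3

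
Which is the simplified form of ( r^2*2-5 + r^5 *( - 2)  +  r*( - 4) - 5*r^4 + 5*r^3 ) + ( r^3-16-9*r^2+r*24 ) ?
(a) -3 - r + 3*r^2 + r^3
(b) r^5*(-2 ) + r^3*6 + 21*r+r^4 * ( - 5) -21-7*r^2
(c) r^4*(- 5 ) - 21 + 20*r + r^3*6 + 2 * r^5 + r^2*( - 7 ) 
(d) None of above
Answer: d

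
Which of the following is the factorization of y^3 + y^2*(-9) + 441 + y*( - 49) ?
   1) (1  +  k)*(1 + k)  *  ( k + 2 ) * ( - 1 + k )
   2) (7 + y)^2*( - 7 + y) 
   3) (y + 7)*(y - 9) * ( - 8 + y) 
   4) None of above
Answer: 4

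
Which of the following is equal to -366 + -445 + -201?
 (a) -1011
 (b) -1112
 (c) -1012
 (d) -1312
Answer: c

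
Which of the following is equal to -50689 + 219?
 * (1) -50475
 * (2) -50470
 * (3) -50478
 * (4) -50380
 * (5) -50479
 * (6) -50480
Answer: 2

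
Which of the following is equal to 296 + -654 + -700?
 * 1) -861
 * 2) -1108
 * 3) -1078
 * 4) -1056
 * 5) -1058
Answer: 5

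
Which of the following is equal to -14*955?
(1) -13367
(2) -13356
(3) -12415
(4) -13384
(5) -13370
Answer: 5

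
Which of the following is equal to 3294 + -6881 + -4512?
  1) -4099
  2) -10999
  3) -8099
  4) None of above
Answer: 3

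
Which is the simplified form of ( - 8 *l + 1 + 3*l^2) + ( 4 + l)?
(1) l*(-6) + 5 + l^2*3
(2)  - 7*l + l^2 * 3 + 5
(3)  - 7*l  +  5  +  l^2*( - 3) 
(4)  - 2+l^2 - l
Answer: 2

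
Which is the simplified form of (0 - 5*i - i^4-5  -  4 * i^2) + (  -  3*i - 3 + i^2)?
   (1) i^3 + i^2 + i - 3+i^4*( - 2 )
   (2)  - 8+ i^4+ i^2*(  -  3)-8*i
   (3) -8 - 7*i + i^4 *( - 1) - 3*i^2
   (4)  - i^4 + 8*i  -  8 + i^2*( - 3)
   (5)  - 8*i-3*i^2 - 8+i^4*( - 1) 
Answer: 5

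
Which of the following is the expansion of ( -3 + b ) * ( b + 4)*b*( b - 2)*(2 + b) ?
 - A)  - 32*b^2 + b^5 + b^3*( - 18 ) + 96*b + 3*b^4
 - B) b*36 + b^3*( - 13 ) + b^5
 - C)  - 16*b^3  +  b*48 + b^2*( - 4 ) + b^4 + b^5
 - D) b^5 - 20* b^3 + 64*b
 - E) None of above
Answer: C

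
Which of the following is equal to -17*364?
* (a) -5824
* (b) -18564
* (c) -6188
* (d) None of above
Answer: c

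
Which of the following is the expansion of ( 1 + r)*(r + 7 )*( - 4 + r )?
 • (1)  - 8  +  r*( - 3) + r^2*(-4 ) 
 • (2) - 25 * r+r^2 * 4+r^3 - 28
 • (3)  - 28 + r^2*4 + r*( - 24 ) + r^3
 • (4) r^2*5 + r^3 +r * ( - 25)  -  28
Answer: 2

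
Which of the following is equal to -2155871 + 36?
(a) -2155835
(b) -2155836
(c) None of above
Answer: a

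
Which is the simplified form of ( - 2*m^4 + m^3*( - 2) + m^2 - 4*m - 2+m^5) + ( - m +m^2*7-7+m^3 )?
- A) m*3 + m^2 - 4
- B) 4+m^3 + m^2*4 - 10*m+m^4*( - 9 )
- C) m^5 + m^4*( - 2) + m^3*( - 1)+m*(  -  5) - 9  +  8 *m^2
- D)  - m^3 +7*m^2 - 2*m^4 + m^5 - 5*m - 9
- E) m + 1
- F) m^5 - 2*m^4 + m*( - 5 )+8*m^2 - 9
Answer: C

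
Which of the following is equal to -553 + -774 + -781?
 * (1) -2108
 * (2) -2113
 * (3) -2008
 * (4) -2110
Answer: 1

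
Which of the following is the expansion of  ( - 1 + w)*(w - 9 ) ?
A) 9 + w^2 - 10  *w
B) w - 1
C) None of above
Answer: A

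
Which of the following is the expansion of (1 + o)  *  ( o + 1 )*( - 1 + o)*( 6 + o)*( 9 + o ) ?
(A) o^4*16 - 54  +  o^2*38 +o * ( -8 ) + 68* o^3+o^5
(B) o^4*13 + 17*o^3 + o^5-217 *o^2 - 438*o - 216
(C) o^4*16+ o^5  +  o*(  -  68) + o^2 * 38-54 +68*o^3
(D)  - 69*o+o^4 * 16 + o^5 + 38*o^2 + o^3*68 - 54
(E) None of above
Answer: D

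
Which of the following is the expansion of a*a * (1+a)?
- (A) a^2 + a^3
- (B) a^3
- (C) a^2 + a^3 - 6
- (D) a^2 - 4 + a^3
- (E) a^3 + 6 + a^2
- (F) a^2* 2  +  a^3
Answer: A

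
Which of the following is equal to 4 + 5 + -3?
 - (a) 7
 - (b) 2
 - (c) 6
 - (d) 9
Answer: c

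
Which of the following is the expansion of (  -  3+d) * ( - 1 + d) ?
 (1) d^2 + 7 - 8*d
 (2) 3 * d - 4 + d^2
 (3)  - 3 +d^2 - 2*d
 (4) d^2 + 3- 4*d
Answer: 4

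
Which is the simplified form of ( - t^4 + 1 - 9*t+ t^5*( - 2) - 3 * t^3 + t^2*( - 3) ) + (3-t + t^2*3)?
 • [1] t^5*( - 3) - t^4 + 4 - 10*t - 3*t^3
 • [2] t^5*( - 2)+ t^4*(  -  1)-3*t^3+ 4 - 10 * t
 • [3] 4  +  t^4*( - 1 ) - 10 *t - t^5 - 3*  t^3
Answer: 2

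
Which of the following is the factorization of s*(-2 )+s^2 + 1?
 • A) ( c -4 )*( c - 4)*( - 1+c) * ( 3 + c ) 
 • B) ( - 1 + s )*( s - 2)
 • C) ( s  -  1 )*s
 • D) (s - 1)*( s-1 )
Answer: D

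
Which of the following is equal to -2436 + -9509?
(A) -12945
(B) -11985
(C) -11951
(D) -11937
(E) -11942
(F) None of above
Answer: F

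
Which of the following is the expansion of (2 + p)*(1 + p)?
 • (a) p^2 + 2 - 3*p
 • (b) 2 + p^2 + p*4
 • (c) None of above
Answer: c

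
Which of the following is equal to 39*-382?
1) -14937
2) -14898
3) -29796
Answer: 2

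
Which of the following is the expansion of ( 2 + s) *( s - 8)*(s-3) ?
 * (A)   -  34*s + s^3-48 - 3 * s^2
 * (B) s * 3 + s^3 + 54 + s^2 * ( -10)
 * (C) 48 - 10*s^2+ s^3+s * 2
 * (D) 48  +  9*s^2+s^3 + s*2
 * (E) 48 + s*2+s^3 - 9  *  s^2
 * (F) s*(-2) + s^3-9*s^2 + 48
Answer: E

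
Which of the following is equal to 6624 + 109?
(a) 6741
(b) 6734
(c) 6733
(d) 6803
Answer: c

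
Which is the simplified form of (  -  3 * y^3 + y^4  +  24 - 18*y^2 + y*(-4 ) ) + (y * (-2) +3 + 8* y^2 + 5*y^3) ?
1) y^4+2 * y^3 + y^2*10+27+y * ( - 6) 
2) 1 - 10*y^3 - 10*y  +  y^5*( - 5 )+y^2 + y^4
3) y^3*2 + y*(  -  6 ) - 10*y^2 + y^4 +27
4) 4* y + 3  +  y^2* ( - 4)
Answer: 3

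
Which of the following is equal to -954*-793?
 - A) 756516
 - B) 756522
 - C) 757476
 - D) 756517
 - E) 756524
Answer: B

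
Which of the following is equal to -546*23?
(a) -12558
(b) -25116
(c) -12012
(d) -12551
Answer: a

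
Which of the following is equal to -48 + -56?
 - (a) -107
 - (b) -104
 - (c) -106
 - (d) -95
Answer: b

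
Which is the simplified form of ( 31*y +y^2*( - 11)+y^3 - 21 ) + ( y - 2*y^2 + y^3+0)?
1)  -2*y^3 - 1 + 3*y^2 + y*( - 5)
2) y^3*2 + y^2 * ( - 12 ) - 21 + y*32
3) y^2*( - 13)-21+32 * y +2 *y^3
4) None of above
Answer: 3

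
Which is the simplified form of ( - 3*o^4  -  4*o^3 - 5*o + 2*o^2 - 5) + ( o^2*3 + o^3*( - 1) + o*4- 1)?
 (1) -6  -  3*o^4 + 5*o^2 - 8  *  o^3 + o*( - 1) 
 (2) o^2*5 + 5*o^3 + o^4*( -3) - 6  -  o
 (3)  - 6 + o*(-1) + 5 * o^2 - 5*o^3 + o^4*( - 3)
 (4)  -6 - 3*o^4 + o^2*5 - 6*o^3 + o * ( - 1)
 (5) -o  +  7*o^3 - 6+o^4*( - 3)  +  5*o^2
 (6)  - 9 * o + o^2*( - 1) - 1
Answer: 3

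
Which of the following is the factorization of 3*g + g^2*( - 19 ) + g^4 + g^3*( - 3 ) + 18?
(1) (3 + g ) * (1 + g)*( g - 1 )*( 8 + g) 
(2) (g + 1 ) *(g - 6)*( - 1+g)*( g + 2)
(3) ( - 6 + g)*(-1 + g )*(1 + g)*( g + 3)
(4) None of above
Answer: 3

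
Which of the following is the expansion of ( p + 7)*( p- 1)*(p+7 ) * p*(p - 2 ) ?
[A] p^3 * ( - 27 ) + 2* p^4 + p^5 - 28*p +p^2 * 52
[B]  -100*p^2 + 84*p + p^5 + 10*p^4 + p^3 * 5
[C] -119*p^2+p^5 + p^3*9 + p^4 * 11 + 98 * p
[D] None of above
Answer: C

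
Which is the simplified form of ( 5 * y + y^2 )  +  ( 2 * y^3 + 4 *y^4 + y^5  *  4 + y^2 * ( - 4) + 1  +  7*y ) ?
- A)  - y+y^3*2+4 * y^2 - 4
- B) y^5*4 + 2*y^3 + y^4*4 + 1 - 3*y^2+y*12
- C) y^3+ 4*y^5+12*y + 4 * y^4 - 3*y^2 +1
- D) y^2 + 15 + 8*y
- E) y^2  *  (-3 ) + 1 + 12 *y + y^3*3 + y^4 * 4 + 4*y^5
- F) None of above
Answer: B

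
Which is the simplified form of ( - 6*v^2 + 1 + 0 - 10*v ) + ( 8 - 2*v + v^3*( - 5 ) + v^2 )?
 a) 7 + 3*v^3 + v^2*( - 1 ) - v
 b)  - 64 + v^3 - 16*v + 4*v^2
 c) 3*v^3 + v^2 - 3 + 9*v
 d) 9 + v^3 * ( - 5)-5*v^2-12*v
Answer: d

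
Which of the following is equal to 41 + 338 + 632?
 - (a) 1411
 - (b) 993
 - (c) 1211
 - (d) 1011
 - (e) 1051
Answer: d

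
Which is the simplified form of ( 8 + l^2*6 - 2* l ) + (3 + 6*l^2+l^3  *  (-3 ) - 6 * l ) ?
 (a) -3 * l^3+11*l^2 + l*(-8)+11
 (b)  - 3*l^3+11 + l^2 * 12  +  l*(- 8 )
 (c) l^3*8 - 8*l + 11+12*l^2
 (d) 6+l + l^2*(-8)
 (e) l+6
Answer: b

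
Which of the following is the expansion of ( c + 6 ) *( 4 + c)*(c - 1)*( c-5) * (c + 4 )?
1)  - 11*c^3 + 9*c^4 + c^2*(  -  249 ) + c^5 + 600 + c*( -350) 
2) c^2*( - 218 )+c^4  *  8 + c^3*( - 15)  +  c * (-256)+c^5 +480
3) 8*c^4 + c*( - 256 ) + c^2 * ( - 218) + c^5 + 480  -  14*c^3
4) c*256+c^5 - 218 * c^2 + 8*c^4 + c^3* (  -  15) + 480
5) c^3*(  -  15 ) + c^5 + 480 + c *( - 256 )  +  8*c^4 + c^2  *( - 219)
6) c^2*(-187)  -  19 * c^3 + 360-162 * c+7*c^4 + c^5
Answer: 2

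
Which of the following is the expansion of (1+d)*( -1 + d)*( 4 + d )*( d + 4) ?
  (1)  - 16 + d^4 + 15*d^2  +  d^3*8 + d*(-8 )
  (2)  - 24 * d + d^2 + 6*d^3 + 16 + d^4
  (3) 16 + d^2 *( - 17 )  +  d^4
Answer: 1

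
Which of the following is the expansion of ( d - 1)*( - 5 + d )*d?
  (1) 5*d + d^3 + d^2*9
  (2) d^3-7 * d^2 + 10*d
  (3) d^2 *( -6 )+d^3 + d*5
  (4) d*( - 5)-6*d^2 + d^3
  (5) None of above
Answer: 3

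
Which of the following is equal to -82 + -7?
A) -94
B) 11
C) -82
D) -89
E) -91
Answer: D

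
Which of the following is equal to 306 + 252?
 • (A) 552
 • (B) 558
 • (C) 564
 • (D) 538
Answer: B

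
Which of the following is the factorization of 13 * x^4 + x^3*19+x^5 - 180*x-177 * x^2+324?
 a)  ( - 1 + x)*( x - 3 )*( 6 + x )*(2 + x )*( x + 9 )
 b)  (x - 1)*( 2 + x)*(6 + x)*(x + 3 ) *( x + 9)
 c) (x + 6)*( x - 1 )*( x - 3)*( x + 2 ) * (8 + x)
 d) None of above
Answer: a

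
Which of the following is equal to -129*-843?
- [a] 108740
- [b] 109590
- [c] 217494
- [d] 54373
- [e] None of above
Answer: e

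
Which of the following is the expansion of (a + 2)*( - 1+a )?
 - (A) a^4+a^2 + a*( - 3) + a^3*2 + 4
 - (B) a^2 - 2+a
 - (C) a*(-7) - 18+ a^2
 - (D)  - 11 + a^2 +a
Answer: B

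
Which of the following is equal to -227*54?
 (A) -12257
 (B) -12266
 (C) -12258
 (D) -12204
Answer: C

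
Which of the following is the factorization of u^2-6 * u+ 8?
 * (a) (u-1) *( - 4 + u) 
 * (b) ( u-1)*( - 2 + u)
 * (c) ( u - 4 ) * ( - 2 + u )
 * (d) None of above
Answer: c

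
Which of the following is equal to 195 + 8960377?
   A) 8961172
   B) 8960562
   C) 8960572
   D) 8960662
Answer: C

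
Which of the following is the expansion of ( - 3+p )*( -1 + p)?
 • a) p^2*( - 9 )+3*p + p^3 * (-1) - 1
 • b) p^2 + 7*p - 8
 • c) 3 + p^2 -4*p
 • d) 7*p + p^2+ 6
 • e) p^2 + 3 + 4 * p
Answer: c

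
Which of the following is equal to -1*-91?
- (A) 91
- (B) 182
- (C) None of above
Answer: A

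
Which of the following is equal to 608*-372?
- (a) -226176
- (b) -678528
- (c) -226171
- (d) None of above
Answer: a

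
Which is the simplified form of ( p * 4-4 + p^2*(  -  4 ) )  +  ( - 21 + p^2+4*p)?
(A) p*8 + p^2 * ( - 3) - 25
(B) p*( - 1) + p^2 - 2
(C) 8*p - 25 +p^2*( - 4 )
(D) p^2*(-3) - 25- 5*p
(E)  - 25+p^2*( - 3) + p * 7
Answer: A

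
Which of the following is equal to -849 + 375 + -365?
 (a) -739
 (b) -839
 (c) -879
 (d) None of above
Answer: b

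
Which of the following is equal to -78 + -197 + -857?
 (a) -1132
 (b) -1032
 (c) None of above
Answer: a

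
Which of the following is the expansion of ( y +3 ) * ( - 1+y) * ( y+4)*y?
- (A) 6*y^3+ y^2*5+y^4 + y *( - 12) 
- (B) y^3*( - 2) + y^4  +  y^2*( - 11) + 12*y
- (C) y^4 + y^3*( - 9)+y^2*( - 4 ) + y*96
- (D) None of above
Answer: A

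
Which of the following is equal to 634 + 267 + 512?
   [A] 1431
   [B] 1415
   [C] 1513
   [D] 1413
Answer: D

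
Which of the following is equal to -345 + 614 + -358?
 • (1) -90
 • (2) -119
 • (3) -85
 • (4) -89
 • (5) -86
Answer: 4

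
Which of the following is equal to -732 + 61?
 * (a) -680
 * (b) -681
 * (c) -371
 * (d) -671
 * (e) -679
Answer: d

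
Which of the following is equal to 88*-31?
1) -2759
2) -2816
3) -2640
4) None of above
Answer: 4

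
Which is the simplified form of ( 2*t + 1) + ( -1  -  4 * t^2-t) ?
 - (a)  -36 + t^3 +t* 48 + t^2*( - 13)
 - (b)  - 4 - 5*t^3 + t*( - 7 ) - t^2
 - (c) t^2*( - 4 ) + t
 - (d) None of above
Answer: c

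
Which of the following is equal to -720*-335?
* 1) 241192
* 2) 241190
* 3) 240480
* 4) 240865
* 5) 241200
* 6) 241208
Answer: 5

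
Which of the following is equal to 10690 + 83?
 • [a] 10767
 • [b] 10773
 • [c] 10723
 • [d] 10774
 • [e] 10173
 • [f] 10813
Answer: b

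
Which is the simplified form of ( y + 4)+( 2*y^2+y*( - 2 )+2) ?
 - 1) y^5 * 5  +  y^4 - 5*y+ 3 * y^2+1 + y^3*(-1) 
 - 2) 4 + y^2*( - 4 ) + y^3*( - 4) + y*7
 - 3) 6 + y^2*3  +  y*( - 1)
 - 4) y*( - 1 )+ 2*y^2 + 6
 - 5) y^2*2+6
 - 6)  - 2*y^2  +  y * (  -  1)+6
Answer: 4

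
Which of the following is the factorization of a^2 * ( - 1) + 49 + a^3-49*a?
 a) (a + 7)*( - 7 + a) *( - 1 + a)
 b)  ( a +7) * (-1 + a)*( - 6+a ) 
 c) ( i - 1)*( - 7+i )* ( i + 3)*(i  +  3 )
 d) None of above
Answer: a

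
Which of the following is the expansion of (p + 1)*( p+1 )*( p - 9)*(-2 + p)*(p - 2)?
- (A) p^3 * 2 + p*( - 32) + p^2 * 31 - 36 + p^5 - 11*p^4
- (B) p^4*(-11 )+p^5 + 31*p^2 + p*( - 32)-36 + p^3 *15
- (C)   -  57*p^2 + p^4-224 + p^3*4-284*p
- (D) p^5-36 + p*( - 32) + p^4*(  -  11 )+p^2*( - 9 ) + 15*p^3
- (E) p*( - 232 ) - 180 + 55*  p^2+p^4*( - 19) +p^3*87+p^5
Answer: B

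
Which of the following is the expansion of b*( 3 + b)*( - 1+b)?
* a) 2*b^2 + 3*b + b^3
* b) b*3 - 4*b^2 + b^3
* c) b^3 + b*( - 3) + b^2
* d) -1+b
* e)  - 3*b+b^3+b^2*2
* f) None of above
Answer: e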